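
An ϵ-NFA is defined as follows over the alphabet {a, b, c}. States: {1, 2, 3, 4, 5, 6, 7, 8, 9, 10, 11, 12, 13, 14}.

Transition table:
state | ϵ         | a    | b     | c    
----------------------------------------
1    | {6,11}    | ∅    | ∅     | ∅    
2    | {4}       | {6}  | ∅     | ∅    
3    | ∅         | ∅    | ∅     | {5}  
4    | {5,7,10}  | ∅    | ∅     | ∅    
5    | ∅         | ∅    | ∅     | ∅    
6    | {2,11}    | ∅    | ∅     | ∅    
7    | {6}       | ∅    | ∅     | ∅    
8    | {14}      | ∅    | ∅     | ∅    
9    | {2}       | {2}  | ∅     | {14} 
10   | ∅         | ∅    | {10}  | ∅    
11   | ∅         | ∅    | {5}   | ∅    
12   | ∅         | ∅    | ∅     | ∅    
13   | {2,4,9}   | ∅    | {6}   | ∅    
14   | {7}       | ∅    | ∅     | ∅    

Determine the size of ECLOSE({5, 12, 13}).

10

Start with {5, 12, 13}.
From 13 via ϵ: add 2, 4, 9.
From 4 via ϵ: add 7, 10.
From 7 via ϵ: add 6.
From 6 via ϵ: add 11.
ϵ-closure = {2, 4, 5, 6, 7, 9, 10, 11, 12, 13}, which has 10 states.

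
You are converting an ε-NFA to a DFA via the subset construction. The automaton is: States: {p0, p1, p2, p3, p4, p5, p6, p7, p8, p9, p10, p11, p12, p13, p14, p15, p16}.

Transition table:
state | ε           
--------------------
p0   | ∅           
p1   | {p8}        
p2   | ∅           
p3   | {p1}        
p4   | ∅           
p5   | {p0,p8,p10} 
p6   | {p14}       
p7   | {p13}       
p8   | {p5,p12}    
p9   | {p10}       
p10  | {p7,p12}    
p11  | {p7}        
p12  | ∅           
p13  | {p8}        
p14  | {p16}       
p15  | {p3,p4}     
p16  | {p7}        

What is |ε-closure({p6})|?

10

Start with {p6}.
From p6 via ε: add p14.
From p14 via ε: add p16.
From p16 via ε: add p7.
From p7 via ε: add p13.
From p13 via ε: add p8.
From p8 via ε: add p5, p12.
From p5 via ε: add p0, p10.
ε-closure = {p0, p5, p6, p7, p8, p10, p12, p13, p14, p16}, which has 10 states.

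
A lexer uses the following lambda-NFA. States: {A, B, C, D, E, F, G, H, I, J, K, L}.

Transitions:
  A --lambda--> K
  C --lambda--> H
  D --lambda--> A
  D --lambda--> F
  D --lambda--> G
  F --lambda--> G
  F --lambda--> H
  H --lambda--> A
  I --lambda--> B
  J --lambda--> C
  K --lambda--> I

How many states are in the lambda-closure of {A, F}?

Start with {A, F}.
From A via lambda: add K.
From F via lambda: add G, H.
From K via lambda: add I.
From I via lambda: add B.
lambda-closure = {A, B, F, G, H, I, K}, which has 7 states.

7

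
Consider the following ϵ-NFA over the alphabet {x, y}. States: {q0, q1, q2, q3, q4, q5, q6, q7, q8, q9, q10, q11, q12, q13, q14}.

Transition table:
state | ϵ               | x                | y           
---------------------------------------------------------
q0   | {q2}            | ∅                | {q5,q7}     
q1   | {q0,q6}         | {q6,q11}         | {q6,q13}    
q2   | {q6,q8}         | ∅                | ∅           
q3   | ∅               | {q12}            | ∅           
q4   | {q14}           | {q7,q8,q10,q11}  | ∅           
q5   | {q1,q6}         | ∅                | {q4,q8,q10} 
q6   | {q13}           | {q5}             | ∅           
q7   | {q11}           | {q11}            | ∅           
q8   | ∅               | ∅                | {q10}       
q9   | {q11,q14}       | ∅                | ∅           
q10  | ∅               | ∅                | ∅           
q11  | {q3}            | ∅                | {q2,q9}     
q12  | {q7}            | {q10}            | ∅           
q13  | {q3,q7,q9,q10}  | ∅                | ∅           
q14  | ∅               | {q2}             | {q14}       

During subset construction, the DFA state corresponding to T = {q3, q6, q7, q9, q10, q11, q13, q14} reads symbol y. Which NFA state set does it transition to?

{q2, q3, q6, q7, q8, q9, q10, q11, q13, q14}

q11 on y → {q2, q9}.
q14 on y → {q14}.
No y-transition from q3, q6, q7, q9, q10, q13.
Union after reading y: {q2, q9, q14}.
Now take the ϵ-closure:
From q2 via ϵ: add q6, q8.
From q9 via ϵ: add q11.
From q6 via ϵ: add q13.
From q11 via ϵ: add q3.
From q13 via ϵ: add q7, q10.
No new states can be added; the closed set is {q2, q3, q6, q7, q8, q9, q10, q11, q13, q14}.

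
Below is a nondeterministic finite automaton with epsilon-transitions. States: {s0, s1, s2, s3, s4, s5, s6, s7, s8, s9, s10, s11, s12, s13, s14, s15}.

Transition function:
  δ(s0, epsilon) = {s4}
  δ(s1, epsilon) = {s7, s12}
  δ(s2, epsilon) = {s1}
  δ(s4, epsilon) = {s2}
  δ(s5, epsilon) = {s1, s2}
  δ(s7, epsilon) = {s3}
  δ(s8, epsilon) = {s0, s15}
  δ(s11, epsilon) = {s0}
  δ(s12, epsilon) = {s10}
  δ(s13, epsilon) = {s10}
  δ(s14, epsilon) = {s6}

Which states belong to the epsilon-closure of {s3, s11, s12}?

{s0, s1, s2, s3, s4, s7, s10, s11, s12}

Start with {s3, s11, s12}.
From s11 via epsilon: add s0.
From s12 via epsilon: add s10.
From s0 via epsilon: add s4.
From s4 via epsilon: add s2.
From s2 via epsilon: add s1.
From s1 via epsilon: add s7.
No new states can be added; the closed set is {s0, s1, s2, s3, s4, s7, s10, s11, s12}.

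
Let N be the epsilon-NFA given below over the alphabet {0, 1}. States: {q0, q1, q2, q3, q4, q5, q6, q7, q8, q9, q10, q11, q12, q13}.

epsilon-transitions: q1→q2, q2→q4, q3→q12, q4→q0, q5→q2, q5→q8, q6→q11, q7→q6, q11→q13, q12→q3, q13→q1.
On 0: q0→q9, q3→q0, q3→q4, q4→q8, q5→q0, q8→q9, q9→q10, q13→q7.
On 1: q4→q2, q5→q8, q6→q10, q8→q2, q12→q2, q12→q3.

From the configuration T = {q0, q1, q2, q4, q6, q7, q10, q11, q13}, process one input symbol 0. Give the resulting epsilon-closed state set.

q0 on 0 → {q9}.
q4 on 0 → {q8}.
q13 on 0 → {q7}.
No 0-transition from q1, q2, q6, q7, q10, q11.
Union after reading 0: {q7, q8, q9}.
Now take the epsilon-closure:
From q7 via epsilon: add q6.
From q6 via epsilon: add q11.
From q11 via epsilon: add q13.
From q13 via epsilon: add q1.
From q1 via epsilon: add q2.
From q2 via epsilon: add q4.
From q4 via epsilon: add q0.
No new states can be added; the closed set is {q0, q1, q2, q4, q6, q7, q8, q9, q11, q13}.

{q0, q1, q2, q4, q6, q7, q8, q9, q11, q13}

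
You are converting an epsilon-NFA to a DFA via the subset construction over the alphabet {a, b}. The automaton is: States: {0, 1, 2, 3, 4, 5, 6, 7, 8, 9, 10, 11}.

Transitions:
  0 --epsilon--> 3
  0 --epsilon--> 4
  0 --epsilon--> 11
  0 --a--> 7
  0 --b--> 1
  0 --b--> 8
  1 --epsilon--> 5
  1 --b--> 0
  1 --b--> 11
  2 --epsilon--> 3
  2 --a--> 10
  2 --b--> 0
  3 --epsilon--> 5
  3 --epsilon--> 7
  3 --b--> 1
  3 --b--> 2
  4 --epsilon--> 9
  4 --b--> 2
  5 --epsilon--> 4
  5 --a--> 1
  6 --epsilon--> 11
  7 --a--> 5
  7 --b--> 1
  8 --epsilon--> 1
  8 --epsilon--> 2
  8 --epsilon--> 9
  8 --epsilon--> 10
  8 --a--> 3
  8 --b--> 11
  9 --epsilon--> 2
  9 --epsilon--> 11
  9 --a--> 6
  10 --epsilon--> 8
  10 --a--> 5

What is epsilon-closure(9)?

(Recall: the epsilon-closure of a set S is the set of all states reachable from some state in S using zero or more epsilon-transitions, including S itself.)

{2, 3, 4, 5, 7, 9, 11}

Start with {9}.
From 9 via epsilon: add 2, 11.
From 2 via epsilon: add 3.
From 3 via epsilon: add 5, 7.
From 5 via epsilon: add 4.
No new states can be added; the closed set is {2, 3, 4, 5, 7, 9, 11}.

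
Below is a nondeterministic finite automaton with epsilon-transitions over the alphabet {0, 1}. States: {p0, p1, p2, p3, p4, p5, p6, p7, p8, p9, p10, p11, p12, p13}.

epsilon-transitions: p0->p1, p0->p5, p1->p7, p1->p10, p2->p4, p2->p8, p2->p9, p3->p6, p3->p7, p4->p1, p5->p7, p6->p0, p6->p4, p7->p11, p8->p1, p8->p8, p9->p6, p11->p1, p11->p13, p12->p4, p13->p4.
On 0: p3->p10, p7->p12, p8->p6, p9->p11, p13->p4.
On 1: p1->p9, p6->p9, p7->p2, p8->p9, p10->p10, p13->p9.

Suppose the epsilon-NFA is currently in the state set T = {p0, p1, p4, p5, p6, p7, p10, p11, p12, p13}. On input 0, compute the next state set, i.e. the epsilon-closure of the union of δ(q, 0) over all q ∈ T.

{p1, p4, p7, p10, p11, p12, p13}

p7 on 0 → {p12}.
p13 on 0 → {p4}.
No 0-transition from p0, p1, p4, p5, p6, p10, p11, p12.
Union after reading 0: {p4, p12}.
Now take the epsilon-closure:
From p4 via epsilon: add p1.
From p1 via epsilon: add p7, p10.
From p7 via epsilon: add p11.
From p11 via epsilon: add p13.
No new states can be added; the closed set is {p1, p4, p7, p10, p11, p12, p13}.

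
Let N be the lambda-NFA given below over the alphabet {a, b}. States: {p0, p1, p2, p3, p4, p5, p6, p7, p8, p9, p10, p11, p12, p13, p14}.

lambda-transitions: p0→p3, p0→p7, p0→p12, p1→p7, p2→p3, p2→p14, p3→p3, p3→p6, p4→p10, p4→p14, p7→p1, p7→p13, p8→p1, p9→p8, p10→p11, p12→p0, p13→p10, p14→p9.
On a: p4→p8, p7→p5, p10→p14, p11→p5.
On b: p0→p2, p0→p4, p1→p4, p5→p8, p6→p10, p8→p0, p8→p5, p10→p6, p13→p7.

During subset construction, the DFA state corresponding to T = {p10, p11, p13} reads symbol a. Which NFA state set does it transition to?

{p1, p5, p7, p8, p9, p10, p11, p13, p14}

p10 on a → {p14}.
p11 on a → {p5}.
No a-transition from p13.
Union after reading a: {p5, p14}.
Now take the lambda-closure:
From p14 via lambda: add p9.
From p9 via lambda: add p8.
From p8 via lambda: add p1.
From p1 via lambda: add p7.
From p7 via lambda: add p13.
From p13 via lambda: add p10.
From p10 via lambda: add p11.
No new states can be added; the closed set is {p1, p5, p7, p8, p9, p10, p11, p13, p14}.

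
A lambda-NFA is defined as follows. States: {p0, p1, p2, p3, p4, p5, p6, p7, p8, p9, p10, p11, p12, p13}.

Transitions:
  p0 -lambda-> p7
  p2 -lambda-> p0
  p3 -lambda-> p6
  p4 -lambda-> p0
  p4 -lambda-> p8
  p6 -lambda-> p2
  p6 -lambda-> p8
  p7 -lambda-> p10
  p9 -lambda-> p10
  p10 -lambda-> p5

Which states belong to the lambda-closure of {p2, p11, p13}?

Start with {p2, p11, p13}.
From p2 via lambda: add p0.
From p0 via lambda: add p7.
From p7 via lambda: add p10.
From p10 via lambda: add p5.
No new states can be added; the closed set is {p0, p2, p5, p7, p10, p11, p13}.

{p0, p2, p5, p7, p10, p11, p13}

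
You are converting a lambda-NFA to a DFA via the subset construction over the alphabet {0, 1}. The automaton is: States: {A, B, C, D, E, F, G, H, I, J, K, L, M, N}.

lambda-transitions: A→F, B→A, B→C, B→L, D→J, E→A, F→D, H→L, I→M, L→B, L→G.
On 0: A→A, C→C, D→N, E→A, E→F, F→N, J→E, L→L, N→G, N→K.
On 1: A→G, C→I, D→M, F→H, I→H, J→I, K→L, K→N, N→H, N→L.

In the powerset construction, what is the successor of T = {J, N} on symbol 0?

{A, D, E, F, G, J, K}

J on 0 → {E}.
N on 0 → {G, K}.
Union after reading 0: {E, G, K}.
Now take the lambda-closure:
From E via lambda: add A.
From A via lambda: add F.
From F via lambda: add D.
From D via lambda: add J.
No new states can be added; the closed set is {A, D, E, F, G, J, K}.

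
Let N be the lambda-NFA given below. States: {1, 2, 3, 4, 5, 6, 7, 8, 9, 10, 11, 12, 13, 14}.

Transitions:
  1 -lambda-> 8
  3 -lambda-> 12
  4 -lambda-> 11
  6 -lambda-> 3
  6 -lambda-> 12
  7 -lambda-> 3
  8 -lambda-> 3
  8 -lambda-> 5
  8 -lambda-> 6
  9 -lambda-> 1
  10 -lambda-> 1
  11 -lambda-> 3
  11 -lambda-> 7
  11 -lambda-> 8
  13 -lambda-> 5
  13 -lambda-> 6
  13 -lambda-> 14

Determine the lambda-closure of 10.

Start with {10}.
From 10 via lambda: add 1.
From 1 via lambda: add 8.
From 8 via lambda: add 3, 5, 6.
From 3 via lambda: add 12.
No new states can be added; the closed set is {1, 3, 5, 6, 8, 10, 12}.

{1, 3, 5, 6, 8, 10, 12}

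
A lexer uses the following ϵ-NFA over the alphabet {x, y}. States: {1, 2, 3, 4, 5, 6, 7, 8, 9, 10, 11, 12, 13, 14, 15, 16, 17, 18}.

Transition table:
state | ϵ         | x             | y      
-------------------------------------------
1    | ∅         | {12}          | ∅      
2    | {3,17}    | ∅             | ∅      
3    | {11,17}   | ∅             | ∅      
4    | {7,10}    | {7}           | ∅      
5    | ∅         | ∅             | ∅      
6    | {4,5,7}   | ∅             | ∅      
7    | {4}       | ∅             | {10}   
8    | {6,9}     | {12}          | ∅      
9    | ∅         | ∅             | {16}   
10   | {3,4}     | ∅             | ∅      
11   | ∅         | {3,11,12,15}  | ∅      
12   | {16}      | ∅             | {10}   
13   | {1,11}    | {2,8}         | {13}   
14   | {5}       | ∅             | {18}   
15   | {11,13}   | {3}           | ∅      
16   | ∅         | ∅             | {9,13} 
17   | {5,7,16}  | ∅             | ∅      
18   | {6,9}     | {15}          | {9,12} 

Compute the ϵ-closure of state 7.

{3, 4, 5, 7, 10, 11, 16, 17}

Start with {7}.
From 7 via ϵ: add 4.
From 4 via ϵ: add 10.
From 10 via ϵ: add 3.
From 3 via ϵ: add 11, 17.
From 17 via ϵ: add 5, 16.
No new states can be added; the closed set is {3, 4, 5, 7, 10, 11, 16, 17}.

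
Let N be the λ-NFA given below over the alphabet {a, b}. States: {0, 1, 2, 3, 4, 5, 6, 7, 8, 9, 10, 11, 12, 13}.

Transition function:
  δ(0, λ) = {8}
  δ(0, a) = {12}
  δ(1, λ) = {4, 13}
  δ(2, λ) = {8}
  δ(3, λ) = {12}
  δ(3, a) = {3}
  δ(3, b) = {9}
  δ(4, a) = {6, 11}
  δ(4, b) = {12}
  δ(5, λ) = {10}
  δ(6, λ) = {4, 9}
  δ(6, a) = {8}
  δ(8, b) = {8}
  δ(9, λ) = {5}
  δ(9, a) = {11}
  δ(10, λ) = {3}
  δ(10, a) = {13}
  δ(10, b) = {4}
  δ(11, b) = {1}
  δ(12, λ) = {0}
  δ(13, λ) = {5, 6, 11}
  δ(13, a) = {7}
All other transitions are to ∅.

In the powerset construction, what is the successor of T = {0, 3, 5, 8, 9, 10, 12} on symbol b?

3 on b → {9}.
8 on b → {8}.
10 on b → {4}.
No b-transition from 0, 5, 9, 12.
Union after reading b: {4, 8, 9}.
Now take the λ-closure:
From 9 via λ: add 5.
From 5 via λ: add 10.
From 10 via λ: add 3.
From 3 via λ: add 12.
From 12 via λ: add 0.
No new states can be added; the closed set is {0, 3, 4, 5, 8, 9, 10, 12}.

{0, 3, 4, 5, 8, 9, 10, 12}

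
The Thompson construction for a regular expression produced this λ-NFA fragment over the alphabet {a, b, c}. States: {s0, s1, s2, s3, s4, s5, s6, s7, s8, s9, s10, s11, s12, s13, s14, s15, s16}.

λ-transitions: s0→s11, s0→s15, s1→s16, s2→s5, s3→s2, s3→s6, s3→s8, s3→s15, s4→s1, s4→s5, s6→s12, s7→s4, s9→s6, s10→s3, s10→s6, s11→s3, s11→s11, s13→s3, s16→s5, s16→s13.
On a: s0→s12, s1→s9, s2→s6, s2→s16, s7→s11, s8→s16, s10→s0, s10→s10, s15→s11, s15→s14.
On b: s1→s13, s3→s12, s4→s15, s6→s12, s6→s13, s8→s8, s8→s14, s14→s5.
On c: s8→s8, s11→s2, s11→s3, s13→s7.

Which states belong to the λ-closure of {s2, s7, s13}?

Start with {s2, s7, s13}.
From s2 via λ: add s5.
From s7 via λ: add s4.
From s13 via λ: add s3.
From s3 via λ: add s6, s8, s15.
From s4 via λ: add s1.
From s1 via λ: add s16.
From s6 via λ: add s12.
No new states can be added; the closed set is {s1, s2, s3, s4, s5, s6, s7, s8, s12, s13, s15, s16}.

{s1, s2, s3, s4, s5, s6, s7, s8, s12, s13, s15, s16}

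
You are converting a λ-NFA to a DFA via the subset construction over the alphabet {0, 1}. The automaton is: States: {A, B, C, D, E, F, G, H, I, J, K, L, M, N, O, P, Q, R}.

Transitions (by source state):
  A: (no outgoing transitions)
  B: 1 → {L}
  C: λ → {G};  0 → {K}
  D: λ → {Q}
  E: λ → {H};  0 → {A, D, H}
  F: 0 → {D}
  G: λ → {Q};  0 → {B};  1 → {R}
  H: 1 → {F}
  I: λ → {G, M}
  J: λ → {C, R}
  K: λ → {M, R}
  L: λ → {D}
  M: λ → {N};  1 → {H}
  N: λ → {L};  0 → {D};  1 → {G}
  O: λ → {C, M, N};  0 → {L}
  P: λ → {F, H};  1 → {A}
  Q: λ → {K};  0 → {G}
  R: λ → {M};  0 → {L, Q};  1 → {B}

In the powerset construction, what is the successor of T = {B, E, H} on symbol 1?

{D, F, K, L, M, N, Q, R}

B on 1 → {L}.
H on 1 → {F}.
No 1-transition from E.
Union after reading 1: {F, L}.
Now take the λ-closure:
From L via λ: add D.
From D via λ: add Q.
From Q via λ: add K.
From K via λ: add M, R.
From M via λ: add N.
No new states can be added; the closed set is {D, F, K, L, M, N, Q, R}.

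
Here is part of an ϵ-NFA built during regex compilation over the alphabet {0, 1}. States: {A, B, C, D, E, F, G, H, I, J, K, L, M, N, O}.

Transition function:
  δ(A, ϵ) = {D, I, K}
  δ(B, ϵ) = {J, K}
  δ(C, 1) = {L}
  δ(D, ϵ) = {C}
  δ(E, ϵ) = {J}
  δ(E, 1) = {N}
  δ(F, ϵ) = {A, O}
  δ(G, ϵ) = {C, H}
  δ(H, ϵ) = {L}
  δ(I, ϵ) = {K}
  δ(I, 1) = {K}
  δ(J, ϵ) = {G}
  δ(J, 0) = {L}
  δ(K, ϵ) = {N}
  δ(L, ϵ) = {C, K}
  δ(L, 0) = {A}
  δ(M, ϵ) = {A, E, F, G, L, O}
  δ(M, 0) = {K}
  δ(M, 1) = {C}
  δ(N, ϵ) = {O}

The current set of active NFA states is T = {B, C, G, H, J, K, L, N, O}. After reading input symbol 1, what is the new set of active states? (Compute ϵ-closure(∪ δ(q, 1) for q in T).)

{C, K, L, N, O}

C on 1 → {L}.
No 1-transition from B, G, H, J, K, L, N, O.
Union after reading 1: {L}.
Now take the ϵ-closure:
From L via ϵ: add C, K.
From K via ϵ: add N.
From N via ϵ: add O.
No new states can be added; the closed set is {C, K, L, N, O}.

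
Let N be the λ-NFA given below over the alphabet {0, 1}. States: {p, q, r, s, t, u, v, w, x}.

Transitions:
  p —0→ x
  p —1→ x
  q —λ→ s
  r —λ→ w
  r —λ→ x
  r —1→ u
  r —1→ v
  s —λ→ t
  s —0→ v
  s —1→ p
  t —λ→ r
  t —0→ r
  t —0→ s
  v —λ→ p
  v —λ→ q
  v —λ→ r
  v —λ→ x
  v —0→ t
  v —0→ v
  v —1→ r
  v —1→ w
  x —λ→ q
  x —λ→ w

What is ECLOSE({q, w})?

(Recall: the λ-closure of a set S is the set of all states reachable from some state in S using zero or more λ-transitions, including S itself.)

Start with {q, w}.
From q via λ: add s.
From s via λ: add t.
From t via λ: add r.
From r via λ: add x.
No new states can be added; the closed set is {q, r, s, t, w, x}.

{q, r, s, t, w, x}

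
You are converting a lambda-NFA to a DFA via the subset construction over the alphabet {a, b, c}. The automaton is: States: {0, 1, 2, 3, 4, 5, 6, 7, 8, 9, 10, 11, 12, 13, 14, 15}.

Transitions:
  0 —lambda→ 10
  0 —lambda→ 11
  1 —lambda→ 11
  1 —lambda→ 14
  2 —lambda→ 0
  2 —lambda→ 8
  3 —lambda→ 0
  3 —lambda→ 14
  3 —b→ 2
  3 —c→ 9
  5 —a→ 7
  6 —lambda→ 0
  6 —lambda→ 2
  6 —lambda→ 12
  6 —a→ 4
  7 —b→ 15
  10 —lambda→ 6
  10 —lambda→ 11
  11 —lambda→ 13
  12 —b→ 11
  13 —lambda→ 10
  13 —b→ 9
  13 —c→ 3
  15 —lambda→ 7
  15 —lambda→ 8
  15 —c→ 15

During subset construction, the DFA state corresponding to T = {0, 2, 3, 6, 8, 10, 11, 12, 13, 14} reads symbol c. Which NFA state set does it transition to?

{0, 2, 3, 6, 8, 9, 10, 11, 12, 13, 14}

3 on c → {9}.
13 on c → {3}.
No c-transition from 0, 2, 6, 8, 10, 11, 12, 14.
Union after reading c: {3, 9}.
Now take the lambda-closure:
From 3 via lambda: add 0, 14.
From 0 via lambda: add 10, 11.
From 10 via lambda: add 6.
From 11 via lambda: add 13.
From 6 via lambda: add 2, 12.
From 2 via lambda: add 8.
No new states can be added; the closed set is {0, 2, 3, 6, 8, 9, 10, 11, 12, 13, 14}.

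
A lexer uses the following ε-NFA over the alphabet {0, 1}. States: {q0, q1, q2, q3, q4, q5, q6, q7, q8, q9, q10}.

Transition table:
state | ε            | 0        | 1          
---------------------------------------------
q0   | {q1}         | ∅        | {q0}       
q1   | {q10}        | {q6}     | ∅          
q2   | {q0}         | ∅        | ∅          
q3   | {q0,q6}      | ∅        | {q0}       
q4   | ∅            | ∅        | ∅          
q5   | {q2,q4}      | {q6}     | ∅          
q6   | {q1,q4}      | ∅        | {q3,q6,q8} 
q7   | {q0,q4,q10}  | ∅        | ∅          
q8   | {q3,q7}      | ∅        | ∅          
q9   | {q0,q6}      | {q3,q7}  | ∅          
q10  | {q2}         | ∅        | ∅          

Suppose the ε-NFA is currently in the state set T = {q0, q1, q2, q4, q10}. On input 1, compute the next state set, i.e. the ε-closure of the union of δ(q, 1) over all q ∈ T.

{q0, q1, q2, q10}

q0 on 1 → {q0}.
No 1-transition from q1, q2, q4, q10.
Union after reading 1: {q0}.
Now take the ε-closure:
From q0 via ε: add q1.
From q1 via ε: add q10.
From q10 via ε: add q2.
No new states can be added; the closed set is {q0, q1, q2, q10}.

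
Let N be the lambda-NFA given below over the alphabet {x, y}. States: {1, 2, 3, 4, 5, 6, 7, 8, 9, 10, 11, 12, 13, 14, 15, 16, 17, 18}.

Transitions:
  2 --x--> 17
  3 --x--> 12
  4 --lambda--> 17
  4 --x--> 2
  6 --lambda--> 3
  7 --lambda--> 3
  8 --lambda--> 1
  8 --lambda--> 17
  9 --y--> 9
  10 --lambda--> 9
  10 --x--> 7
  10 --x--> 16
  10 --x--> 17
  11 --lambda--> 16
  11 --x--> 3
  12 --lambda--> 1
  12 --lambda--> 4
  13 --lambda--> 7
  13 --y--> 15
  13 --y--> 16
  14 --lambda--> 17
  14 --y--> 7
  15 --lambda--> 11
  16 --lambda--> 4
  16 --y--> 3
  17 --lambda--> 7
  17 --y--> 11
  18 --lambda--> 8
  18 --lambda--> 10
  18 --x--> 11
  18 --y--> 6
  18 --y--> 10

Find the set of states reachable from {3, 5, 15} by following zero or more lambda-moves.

Start with {3, 5, 15}.
From 15 via lambda: add 11.
From 11 via lambda: add 16.
From 16 via lambda: add 4.
From 4 via lambda: add 17.
From 17 via lambda: add 7.
No new states can be added; the closed set is {3, 4, 5, 7, 11, 15, 16, 17}.

{3, 4, 5, 7, 11, 15, 16, 17}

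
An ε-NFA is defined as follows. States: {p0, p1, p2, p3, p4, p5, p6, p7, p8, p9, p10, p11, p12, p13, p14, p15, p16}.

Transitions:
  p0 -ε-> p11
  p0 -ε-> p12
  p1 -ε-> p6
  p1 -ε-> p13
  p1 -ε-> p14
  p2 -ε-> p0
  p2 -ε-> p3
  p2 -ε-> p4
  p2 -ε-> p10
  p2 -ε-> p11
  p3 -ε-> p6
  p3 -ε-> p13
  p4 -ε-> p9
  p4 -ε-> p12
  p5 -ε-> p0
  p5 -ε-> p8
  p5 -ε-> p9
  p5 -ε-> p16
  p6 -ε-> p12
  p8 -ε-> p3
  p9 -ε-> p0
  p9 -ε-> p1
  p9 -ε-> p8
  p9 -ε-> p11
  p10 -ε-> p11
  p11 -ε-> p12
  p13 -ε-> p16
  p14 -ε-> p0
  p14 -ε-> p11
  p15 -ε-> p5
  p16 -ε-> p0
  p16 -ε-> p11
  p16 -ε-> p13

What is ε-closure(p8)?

{p0, p3, p6, p8, p11, p12, p13, p16}

Start with {p8}.
From p8 via ε: add p3.
From p3 via ε: add p6, p13.
From p6 via ε: add p12.
From p13 via ε: add p16.
From p16 via ε: add p0, p11.
No new states can be added; the closed set is {p0, p3, p6, p8, p11, p12, p13, p16}.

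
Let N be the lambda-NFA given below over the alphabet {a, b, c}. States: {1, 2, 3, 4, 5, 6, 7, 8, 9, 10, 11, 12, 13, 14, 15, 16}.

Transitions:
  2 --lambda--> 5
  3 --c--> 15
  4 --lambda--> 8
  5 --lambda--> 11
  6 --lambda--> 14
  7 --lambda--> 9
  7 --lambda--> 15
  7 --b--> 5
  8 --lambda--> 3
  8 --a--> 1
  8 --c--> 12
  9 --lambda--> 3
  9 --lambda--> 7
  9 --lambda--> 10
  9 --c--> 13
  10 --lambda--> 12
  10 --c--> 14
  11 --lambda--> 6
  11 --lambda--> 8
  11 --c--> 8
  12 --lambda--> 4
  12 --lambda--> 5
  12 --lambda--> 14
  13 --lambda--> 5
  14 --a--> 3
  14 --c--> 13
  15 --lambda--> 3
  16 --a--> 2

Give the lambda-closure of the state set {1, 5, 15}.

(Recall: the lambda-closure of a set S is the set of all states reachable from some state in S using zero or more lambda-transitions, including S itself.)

{1, 3, 5, 6, 8, 11, 14, 15}

Start with {1, 5, 15}.
From 5 via lambda: add 11.
From 15 via lambda: add 3.
From 11 via lambda: add 6, 8.
From 6 via lambda: add 14.
No new states can be added; the closed set is {1, 3, 5, 6, 8, 11, 14, 15}.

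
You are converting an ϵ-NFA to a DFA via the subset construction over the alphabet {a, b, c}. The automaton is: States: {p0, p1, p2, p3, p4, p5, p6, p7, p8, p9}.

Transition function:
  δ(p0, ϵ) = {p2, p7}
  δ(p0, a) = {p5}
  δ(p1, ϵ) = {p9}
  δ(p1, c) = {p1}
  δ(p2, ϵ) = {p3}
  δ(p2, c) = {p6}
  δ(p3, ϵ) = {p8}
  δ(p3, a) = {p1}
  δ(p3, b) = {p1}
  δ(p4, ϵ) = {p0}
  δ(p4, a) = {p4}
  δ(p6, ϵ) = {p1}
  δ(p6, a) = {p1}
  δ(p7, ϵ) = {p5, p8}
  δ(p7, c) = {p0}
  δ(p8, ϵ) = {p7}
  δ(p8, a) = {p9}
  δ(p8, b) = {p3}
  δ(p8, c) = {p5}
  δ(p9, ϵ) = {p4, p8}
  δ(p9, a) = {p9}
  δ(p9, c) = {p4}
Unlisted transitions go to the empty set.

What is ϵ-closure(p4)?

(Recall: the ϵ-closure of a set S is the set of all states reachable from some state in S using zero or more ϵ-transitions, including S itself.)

{p0, p2, p3, p4, p5, p7, p8}

Start with {p4}.
From p4 via ϵ: add p0.
From p0 via ϵ: add p2, p7.
From p2 via ϵ: add p3.
From p7 via ϵ: add p5, p8.
No new states can be added; the closed set is {p0, p2, p3, p4, p5, p7, p8}.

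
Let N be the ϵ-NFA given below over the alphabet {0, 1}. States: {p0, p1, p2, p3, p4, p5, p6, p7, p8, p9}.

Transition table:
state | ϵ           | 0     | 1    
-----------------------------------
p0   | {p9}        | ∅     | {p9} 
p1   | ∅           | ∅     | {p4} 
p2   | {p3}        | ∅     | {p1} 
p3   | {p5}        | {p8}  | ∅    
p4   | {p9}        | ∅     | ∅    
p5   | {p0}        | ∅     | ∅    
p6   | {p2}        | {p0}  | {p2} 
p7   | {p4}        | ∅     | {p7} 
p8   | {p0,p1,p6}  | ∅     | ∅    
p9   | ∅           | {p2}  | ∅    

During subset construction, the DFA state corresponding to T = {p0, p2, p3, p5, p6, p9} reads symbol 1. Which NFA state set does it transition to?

{p0, p1, p2, p3, p5, p9}

p0 on 1 → {p9}.
p2 on 1 → {p1}.
p6 on 1 → {p2}.
No 1-transition from p3, p5, p9.
Union after reading 1: {p1, p2, p9}.
Now take the ϵ-closure:
From p2 via ϵ: add p3.
From p3 via ϵ: add p5.
From p5 via ϵ: add p0.
No new states can be added; the closed set is {p0, p1, p2, p3, p5, p9}.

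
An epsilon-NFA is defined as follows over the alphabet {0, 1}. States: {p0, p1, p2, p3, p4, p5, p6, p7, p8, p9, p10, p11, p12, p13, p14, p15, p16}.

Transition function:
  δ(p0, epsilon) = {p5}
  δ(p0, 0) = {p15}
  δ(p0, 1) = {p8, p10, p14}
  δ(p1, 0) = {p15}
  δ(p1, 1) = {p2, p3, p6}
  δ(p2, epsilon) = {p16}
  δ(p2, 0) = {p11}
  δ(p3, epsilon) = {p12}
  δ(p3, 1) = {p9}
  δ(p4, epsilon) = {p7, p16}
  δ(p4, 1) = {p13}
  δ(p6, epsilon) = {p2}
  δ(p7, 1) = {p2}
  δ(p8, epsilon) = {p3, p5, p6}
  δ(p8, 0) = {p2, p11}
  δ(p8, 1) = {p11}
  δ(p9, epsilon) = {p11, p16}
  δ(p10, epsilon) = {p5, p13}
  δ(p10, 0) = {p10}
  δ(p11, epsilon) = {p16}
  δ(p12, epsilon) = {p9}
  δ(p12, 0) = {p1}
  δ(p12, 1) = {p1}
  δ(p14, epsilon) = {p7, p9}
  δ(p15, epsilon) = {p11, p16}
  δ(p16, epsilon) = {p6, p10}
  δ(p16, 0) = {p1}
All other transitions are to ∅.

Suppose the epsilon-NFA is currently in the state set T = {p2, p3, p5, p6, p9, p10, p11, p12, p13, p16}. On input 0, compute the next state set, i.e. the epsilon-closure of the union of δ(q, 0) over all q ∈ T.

{p1, p2, p5, p6, p10, p11, p13, p16}

p2 on 0 → {p11}.
p10 on 0 → {p10}.
p12 on 0 → {p1}.
p16 on 0 → {p1}.
No 0-transition from p3, p5, p6, p9, p11, p13.
Union after reading 0: {p1, p10, p11}.
Now take the epsilon-closure:
From p10 via epsilon: add p5, p13.
From p11 via epsilon: add p16.
From p16 via epsilon: add p6.
From p6 via epsilon: add p2.
No new states can be added; the closed set is {p1, p2, p5, p6, p10, p11, p13, p16}.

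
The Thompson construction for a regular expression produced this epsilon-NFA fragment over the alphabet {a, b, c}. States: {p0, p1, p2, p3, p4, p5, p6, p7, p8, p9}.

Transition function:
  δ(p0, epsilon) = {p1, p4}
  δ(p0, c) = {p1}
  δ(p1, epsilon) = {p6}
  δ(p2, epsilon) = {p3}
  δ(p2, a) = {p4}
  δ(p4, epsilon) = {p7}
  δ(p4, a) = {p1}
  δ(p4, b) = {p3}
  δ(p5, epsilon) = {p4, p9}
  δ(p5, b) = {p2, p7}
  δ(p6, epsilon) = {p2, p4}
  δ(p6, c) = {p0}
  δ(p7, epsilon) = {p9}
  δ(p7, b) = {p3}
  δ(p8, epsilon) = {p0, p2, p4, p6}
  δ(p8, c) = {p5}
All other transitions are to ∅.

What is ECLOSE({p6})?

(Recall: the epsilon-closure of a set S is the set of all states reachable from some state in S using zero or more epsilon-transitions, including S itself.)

{p2, p3, p4, p6, p7, p9}

Start with {p6}.
From p6 via epsilon: add p2, p4.
From p2 via epsilon: add p3.
From p4 via epsilon: add p7.
From p7 via epsilon: add p9.
No new states can be added; the closed set is {p2, p3, p4, p6, p7, p9}.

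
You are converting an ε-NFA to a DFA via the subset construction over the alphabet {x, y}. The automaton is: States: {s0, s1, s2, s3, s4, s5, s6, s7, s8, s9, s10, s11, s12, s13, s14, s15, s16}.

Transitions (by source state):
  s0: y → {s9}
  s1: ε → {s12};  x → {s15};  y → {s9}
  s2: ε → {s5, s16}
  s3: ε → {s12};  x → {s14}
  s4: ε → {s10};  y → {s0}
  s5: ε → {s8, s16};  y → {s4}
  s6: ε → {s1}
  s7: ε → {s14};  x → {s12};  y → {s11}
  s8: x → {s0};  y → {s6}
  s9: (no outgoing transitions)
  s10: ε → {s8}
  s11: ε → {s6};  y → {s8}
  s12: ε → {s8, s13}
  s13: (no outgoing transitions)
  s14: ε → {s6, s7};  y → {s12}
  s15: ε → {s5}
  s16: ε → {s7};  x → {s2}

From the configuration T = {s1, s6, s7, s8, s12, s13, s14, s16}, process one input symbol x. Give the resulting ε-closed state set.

s1 on x → {s15}.
s7 on x → {s12}.
s8 on x → {s0}.
s16 on x → {s2}.
No x-transition from s6, s12, s13, s14.
Union after reading x: {s0, s2, s12, s15}.
Now take the ε-closure:
From s2 via ε: add s5, s16.
From s12 via ε: add s8, s13.
From s16 via ε: add s7.
From s7 via ε: add s14.
From s14 via ε: add s6.
From s6 via ε: add s1.
No new states can be added; the closed set is {s0, s1, s2, s5, s6, s7, s8, s12, s13, s14, s15, s16}.

{s0, s1, s2, s5, s6, s7, s8, s12, s13, s14, s15, s16}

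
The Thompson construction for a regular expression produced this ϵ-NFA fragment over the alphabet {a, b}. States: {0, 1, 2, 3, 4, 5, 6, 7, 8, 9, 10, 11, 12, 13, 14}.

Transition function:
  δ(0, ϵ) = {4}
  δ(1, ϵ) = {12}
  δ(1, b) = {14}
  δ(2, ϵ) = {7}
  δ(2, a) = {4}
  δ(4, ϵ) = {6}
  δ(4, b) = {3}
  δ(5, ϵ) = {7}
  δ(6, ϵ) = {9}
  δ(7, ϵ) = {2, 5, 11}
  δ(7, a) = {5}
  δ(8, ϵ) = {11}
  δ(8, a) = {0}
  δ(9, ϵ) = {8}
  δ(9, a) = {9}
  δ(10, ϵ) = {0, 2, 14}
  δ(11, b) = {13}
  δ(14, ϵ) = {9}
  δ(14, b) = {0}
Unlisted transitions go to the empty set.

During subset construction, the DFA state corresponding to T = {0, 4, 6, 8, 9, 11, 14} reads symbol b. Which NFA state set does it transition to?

4 on b → {3}.
11 on b → {13}.
14 on b → {0}.
No b-transition from 0, 6, 8, 9.
Union after reading b: {0, 3, 13}.
Now take the ϵ-closure:
From 0 via ϵ: add 4.
From 4 via ϵ: add 6.
From 6 via ϵ: add 9.
From 9 via ϵ: add 8.
From 8 via ϵ: add 11.
No new states can be added; the closed set is {0, 3, 4, 6, 8, 9, 11, 13}.

{0, 3, 4, 6, 8, 9, 11, 13}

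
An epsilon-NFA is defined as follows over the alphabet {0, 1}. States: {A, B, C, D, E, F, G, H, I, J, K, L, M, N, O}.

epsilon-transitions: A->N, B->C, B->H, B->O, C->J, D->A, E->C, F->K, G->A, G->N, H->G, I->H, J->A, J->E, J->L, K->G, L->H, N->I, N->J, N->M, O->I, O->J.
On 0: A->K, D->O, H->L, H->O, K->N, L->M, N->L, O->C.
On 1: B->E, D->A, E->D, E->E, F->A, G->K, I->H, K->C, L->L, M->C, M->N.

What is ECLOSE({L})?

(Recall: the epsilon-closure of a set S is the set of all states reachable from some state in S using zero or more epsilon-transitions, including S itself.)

{A, C, E, G, H, I, J, L, M, N}

Start with {L}.
From L via epsilon: add H.
From H via epsilon: add G.
From G via epsilon: add A, N.
From N via epsilon: add I, J, M.
From J via epsilon: add E.
From E via epsilon: add C.
No new states can be added; the closed set is {A, C, E, G, H, I, J, L, M, N}.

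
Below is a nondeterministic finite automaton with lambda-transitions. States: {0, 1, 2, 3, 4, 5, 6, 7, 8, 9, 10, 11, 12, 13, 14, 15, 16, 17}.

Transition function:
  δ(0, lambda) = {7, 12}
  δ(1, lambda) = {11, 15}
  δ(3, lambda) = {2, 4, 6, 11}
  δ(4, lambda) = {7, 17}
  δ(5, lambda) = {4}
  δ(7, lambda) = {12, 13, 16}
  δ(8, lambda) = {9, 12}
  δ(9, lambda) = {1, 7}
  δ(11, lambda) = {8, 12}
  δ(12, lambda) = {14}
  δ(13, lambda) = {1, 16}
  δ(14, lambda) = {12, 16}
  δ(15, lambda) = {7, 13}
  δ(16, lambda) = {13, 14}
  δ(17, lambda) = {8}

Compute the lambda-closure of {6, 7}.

Start with {6, 7}.
From 7 via lambda: add 12, 13, 16.
From 12 via lambda: add 14.
From 13 via lambda: add 1.
From 1 via lambda: add 11, 15.
From 11 via lambda: add 8.
From 8 via lambda: add 9.
No new states can be added; the closed set is {1, 6, 7, 8, 9, 11, 12, 13, 14, 15, 16}.

{1, 6, 7, 8, 9, 11, 12, 13, 14, 15, 16}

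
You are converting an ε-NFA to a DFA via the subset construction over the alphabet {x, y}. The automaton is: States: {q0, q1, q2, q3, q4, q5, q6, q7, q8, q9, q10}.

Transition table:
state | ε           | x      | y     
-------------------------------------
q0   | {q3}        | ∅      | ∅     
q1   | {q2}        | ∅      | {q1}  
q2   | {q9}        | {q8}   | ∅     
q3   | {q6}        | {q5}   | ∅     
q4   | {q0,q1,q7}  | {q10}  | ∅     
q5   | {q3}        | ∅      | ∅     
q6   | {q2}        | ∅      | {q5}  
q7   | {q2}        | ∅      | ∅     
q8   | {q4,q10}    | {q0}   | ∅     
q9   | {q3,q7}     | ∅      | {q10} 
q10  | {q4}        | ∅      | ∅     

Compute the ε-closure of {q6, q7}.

{q2, q3, q6, q7, q9}

Start with {q6, q7}.
From q6 via ε: add q2.
From q2 via ε: add q9.
From q9 via ε: add q3.
No new states can be added; the closed set is {q2, q3, q6, q7, q9}.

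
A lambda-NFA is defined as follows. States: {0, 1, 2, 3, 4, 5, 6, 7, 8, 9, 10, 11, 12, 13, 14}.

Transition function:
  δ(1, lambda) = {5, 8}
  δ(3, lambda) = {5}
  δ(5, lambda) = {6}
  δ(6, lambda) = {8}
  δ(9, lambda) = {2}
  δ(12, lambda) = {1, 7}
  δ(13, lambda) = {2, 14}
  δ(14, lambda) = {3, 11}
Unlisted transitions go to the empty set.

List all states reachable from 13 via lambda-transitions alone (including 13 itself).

Start with {13}.
From 13 via lambda: add 2, 14.
From 14 via lambda: add 3, 11.
From 3 via lambda: add 5.
From 5 via lambda: add 6.
From 6 via lambda: add 8.
No new states can be added; the closed set is {2, 3, 5, 6, 8, 11, 13, 14}.

{2, 3, 5, 6, 8, 11, 13, 14}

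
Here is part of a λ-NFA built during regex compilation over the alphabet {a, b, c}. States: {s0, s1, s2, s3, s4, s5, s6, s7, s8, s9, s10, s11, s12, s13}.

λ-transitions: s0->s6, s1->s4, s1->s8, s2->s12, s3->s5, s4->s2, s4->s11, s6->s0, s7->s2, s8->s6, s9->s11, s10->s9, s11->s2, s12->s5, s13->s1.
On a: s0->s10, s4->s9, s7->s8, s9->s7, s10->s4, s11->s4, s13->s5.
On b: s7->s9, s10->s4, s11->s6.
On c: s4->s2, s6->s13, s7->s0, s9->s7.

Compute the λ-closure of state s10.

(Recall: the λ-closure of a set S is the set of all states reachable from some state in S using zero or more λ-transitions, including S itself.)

Start with {s10}.
From s10 via λ: add s9.
From s9 via λ: add s11.
From s11 via λ: add s2.
From s2 via λ: add s12.
From s12 via λ: add s5.
No new states can be added; the closed set is {s2, s5, s9, s10, s11, s12}.

{s2, s5, s9, s10, s11, s12}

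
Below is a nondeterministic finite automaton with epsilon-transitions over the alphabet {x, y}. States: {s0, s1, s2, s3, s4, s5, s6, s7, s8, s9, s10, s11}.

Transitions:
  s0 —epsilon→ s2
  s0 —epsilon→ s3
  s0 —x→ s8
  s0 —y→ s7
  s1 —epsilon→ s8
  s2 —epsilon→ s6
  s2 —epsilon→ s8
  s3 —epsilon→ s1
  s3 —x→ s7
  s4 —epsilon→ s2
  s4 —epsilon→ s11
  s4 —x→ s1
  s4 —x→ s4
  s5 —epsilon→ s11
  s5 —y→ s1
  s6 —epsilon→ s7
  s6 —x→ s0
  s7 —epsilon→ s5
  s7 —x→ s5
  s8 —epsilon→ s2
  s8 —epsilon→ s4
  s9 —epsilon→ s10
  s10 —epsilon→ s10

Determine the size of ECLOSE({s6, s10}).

Start with {s6, s10}.
From s6 via epsilon: add s7.
From s7 via epsilon: add s5.
From s5 via epsilon: add s11.
epsilon-closure = {s5, s6, s7, s10, s11}, which has 5 states.

5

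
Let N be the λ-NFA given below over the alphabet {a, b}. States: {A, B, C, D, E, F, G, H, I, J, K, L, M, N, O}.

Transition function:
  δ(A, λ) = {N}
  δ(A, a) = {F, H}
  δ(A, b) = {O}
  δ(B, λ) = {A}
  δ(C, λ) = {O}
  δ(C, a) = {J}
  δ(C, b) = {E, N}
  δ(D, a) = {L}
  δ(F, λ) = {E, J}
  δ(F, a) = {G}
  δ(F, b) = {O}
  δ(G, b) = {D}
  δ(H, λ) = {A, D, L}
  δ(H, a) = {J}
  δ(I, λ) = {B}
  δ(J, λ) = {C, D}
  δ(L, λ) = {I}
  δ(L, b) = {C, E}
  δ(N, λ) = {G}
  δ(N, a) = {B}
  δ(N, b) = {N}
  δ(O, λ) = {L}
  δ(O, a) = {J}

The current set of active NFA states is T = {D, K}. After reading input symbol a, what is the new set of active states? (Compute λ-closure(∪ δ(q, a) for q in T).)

{A, B, G, I, L, N}

D on a → {L}.
No a-transition from K.
Union after reading a: {L}.
Now take the λ-closure:
From L via λ: add I.
From I via λ: add B.
From B via λ: add A.
From A via λ: add N.
From N via λ: add G.
No new states can be added; the closed set is {A, B, G, I, L, N}.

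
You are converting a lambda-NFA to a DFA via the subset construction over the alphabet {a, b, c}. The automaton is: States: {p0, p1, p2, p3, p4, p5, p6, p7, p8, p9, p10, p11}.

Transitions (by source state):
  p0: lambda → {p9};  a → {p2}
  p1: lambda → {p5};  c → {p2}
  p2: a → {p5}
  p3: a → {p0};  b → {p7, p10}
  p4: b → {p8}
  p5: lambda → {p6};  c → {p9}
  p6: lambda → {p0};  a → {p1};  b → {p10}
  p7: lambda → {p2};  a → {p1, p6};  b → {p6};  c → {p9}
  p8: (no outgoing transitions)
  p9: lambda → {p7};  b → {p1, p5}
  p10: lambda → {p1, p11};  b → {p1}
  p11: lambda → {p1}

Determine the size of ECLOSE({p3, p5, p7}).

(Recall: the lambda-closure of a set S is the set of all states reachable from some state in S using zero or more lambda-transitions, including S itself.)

Start with {p3, p5, p7}.
From p5 via lambda: add p6.
From p7 via lambda: add p2.
From p6 via lambda: add p0.
From p0 via lambda: add p9.
lambda-closure = {p0, p2, p3, p5, p6, p7, p9}, which has 7 states.

7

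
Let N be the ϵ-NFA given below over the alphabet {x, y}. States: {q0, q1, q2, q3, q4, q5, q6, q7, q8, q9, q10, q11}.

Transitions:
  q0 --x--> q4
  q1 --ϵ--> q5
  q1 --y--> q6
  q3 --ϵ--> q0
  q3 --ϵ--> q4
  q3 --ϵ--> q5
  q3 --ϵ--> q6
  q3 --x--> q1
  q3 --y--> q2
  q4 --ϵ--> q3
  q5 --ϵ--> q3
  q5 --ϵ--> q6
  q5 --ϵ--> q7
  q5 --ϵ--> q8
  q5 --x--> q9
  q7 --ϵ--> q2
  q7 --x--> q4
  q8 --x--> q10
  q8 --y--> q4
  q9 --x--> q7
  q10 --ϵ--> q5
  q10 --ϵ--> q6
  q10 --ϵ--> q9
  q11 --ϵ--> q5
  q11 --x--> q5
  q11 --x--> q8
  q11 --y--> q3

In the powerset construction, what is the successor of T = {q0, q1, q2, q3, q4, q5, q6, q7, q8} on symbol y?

q1 on y → {q6}.
q3 on y → {q2}.
q8 on y → {q4}.
No y-transition from q0, q2, q4, q5, q6, q7.
Union after reading y: {q2, q4, q6}.
Now take the ϵ-closure:
From q4 via ϵ: add q3.
From q3 via ϵ: add q0, q5.
From q5 via ϵ: add q7, q8.
No new states can be added; the closed set is {q0, q2, q3, q4, q5, q6, q7, q8}.

{q0, q2, q3, q4, q5, q6, q7, q8}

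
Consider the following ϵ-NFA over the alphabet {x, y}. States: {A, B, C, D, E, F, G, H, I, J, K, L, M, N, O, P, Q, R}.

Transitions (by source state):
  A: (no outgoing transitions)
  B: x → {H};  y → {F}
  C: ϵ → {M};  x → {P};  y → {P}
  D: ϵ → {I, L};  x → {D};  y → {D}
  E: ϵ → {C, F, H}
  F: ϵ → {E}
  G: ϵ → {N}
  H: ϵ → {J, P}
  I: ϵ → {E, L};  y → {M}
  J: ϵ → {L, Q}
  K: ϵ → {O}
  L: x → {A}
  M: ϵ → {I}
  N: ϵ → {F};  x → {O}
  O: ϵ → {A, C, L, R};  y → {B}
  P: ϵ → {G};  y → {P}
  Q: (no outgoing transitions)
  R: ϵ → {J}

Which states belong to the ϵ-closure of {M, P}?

{C, E, F, G, H, I, J, L, M, N, P, Q}

Start with {M, P}.
From M via ϵ: add I.
From P via ϵ: add G.
From G via ϵ: add N.
From I via ϵ: add E, L.
From E via ϵ: add C, F, H.
From H via ϵ: add J.
From J via ϵ: add Q.
No new states can be added; the closed set is {C, E, F, G, H, I, J, L, M, N, P, Q}.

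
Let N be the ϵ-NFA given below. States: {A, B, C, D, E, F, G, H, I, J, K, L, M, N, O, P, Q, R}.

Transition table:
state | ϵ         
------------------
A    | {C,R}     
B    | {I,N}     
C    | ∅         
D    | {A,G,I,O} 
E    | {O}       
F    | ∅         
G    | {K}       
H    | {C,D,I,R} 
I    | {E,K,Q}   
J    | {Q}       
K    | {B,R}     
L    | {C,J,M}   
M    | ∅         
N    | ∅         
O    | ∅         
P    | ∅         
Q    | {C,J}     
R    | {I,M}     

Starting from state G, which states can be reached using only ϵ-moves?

Start with {G}.
From G via ϵ: add K.
From K via ϵ: add B, R.
From B via ϵ: add I, N.
From R via ϵ: add M.
From I via ϵ: add E, Q.
From E via ϵ: add O.
From Q via ϵ: add C, J.
No new states can be added; the closed set is {B, C, E, G, I, J, K, M, N, O, Q, R}.

{B, C, E, G, I, J, K, M, N, O, Q, R}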